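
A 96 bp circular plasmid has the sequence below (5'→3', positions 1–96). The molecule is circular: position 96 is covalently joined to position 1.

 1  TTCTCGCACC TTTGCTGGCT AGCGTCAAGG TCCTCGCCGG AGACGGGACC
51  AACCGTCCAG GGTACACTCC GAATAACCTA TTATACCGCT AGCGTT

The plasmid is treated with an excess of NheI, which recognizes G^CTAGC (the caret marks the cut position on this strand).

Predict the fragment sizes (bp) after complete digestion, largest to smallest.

70, 26 bp

NheI sites (GCTAGC) start at positions 18, 88.
NheI cuts after the first base of each site, so after positions 18, 88.
Circular molecule, 2 cuts → 2 fragments:
  19–88 → 70 bp
  89–96 then 1–18 → 8 + 18 = 26 bp
Sorted largest to smallest: 70, 26 bp.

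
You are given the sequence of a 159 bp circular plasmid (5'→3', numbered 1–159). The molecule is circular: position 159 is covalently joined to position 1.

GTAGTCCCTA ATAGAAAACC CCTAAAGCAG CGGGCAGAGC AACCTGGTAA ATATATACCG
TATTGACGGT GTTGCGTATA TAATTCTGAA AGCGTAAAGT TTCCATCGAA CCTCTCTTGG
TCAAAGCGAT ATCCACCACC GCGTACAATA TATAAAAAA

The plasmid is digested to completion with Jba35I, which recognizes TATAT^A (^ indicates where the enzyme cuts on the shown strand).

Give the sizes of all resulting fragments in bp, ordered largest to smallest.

72, 62, 25 bp

Jba35I sites (TATATA) start at positions 52, 77, 149.
Jba35I cuts after base 5 of each site (before the last base), so after positions 56, 81, 153.
Circular molecule, 3 cuts → 3 fragments:
  57–81 → 25 bp
  82–153 → 72 bp
  154–159 then 1–56 → 6 + 56 = 62 bp
Sorted largest to smallest: 72, 62, 25 bp.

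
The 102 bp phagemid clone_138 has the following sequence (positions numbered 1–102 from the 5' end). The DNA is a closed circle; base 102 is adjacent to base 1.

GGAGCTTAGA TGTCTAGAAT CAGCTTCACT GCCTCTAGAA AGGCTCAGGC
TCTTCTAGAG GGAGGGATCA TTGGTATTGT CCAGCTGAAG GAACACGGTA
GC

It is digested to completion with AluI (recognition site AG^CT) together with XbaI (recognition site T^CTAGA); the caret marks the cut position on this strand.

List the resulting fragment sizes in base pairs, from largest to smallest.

AluI sites (AGCT) start at positions 3, 22, 83.
AluI cuts after base 2 of each site, so after positions 4, 23, 84.
XbaI sites (TCTAGA) start at positions 13, 34, 54.
XbaI cuts after the first base of each site, so after positions 13, 34, 54.
Combined cut positions: 4, 13, 23, 34, 54, 84.
Circular molecule, 6 cuts → 6 fragments:
  5–13 → 9 bp
  14–23 → 10 bp
  24–34 → 11 bp
  35–54 → 20 bp
  55–84 → 30 bp
  85–102 then 1–4 → 18 + 4 = 22 bp
Sorted largest to smallest: 30, 22, 20, 11, 10, 9 bp.

30, 22, 20, 11, 10, 9 bp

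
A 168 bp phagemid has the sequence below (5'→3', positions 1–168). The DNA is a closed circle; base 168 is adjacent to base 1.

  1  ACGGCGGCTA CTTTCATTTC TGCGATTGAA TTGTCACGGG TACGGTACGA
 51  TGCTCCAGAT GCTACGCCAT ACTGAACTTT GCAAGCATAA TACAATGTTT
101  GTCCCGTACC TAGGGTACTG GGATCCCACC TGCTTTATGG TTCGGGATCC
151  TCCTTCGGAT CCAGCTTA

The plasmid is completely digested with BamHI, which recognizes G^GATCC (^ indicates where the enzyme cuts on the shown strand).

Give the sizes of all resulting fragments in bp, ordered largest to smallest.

132, 24, 12 bp

BamHI sites (GGATCC) start at positions 121, 145, 157.
BamHI cuts after the first base of each site, so after positions 121, 145, 157.
Circular molecule, 3 cuts → 3 fragments:
  122–145 → 24 bp
  146–157 → 12 bp
  158–168 then 1–121 → 11 + 121 = 132 bp
Sorted largest to smallest: 132, 24, 12 bp.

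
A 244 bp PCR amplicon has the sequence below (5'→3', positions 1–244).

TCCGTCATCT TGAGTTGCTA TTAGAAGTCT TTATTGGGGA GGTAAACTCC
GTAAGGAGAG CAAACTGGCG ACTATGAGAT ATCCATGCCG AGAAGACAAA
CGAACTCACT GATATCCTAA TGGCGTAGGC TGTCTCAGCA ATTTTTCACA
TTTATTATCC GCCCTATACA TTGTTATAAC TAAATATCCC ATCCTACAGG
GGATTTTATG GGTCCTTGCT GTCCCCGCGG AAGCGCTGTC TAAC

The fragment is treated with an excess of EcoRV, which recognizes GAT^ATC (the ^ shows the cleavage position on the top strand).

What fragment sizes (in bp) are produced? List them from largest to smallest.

131, 80, 33 bp

EcoRV sites (GATATC) start at positions 78, 111.
EcoRV cuts after base 3 of each site, so after positions 80, 113.
Linear molecule, 2 cuts → 3 fragments:
  1–80 → 80 bp
  81–113 → 33 bp
  114–244 → 131 bp
Sorted largest to smallest: 131, 80, 33 bp.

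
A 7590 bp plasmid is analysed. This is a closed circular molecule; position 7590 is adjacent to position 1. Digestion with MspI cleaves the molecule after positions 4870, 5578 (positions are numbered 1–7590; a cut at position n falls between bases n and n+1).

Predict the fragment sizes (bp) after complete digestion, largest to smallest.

Circular molecule, 2 cuts → 2 fragments:
  5578 − 4870 = 708 bp
  wrap: 7590 − 5578 + 4870 = 6882 bp
Sorted largest to smallest: 6882, 708 bp.

6882, 708 bp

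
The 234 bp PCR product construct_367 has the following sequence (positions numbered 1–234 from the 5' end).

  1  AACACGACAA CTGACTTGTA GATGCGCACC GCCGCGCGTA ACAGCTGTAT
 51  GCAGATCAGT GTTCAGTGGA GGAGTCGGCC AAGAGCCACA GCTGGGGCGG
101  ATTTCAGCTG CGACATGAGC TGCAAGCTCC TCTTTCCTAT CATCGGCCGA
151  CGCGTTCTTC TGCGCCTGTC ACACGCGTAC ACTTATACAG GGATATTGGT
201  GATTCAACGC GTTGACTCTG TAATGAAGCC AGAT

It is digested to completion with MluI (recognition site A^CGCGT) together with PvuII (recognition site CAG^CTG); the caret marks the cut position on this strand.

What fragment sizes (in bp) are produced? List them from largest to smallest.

MluI sites (ACGCGT) start at positions 150, 173, 207.
MluI cuts after the first base of each site, so after positions 150, 173, 207.
PvuII sites (CAGCTG) start at positions 42, 89, 105.
PvuII cuts after base 3 of each site, so after positions 44, 91, 107.
Combined cut positions: 44, 91, 107, 150, 173, 207.
Linear molecule, 6 cuts → 7 fragments:
  1–44 → 44 bp
  45–91 → 47 bp
  92–107 → 16 bp
  108–150 → 43 bp
  151–173 → 23 bp
  174–207 → 34 bp
  208–234 → 27 bp
Sorted largest to smallest: 47, 44, 43, 34, 27, 23, 16 bp.

47, 44, 43, 34, 27, 23, 16 bp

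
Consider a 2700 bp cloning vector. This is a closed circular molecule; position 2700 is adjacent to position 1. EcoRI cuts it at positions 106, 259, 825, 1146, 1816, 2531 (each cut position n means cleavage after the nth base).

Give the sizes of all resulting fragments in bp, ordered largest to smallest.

Circular molecule, 6 cuts → 6 fragments:
  259 − 106 = 153 bp
  825 − 259 = 566 bp
  1146 − 825 = 321 bp
  1816 − 1146 = 670 bp
  2531 − 1816 = 715 bp
  wrap: 2700 − 2531 + 106 = 275 bp
Sorted largest to smallest: 715, 670, 566, 321, 275, 153 bp.

715, 670, 566, 321, 275, 153 bp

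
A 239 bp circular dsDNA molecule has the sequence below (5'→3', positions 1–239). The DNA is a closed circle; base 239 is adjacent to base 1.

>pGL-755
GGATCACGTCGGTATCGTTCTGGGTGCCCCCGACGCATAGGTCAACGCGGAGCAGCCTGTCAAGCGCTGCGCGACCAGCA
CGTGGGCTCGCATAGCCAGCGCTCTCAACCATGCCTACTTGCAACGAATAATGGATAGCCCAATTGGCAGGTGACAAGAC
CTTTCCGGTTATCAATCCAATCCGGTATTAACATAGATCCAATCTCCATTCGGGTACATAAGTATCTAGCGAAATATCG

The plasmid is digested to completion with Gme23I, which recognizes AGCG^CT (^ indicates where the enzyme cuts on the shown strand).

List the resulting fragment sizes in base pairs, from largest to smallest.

Gme23I sites (AGCGCT) start at positions 63, 98.
Gme23I cuts after base 4 of each site, so after positions 66, 101.
Circular molecule, 2 cuts → 2 fragments:
  67–101 → 35 bp
  102–239 then 1–66 → 138 + 66 = 204 bp
Sorted largest to smallest: 204, 35 bp.

204, 35 bp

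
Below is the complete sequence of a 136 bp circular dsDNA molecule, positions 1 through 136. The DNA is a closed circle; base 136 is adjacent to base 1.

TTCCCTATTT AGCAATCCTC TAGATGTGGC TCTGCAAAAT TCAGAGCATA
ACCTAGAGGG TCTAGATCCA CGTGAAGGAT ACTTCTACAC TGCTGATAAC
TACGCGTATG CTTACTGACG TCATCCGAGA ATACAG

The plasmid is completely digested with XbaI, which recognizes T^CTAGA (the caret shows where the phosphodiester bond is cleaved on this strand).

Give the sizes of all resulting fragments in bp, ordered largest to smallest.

XbaI sites (TCTAGA) start at positions 19, 61.
XbaI cuts after the first base of each site, so after positions 19, 61.
Circular molecule, 2 cuts → 2 fragments:
  20–61 → 42 bp
  62–136 then 1–19 → 75 + 19 = 94 bp
Sorted largest to smallest: 94, 42 bp.

94, 42 bp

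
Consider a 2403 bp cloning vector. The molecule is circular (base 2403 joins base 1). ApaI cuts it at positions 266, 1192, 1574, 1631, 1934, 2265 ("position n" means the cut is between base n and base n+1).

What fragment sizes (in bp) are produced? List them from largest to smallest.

926, 404, 382, 331, 303, 57 bp

Circular molecule, 6 cuts → 6 fragments:
  1192 − 266 = 926 bp
  1574 − 1192 = 382 bp
  1631 − 1574 = 57 bp
  1934 − 1631 = 303 bp
  2265 − 1934 = 331 bp
  wrap: 2403 − 2265 + 266 = 404 bp
Sorted largest to smallest: 926, 404, 382, 331, 303, 57 bp.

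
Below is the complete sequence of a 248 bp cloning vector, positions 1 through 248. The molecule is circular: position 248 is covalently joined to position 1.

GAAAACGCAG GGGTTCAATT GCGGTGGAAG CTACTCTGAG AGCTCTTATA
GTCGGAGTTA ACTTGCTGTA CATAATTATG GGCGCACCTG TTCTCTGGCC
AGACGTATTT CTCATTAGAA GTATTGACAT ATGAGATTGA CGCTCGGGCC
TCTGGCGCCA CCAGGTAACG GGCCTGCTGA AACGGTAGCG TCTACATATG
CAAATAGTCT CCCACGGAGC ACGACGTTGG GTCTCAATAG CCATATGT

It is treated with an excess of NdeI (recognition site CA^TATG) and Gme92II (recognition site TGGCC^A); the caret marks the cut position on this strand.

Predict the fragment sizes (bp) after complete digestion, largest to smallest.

105, 67, 47, 29 bp

NdeI sites (CATATG) start at positions 128, 195, 242.
NdeI cuts after base 2 of each site, so after positions 129, 196, 243.
The Gme92II site (TGGCCA) starts at position 96.
Gme92II cuts after base 5 of each site (before the last base), so after position 100.
Combined cut positions: 100, 129, 196, 243.
Circular molecule, 4 cuts → 4 fragments:
  101–129 → 29 bp
  130–196 → 67 bp
  197–243 → 47 bp
  244–248 then 1–100 → 5 + 100 = 105 bp
Sorted largest to smallest: 105, 67, 47, 29 bp.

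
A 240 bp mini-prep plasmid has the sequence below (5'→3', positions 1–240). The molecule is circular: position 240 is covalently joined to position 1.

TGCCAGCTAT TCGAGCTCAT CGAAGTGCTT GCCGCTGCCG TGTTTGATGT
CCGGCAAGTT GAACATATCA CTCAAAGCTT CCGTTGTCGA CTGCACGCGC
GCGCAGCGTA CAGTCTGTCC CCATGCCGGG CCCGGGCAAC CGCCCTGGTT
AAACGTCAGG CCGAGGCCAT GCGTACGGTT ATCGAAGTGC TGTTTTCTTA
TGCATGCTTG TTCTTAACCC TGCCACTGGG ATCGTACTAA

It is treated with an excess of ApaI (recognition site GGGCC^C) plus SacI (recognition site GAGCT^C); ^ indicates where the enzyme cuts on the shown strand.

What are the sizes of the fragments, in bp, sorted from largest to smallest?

125, 115 bp

The ApaI site (GGGCCC) starts at position 128.
ApaI cuts after base 5 of each site (before the last base), so after position 132.
The SacI site (GAGCTC) starts at position 13.
SacI cuts after base 5 of each site (before the last base), so after position 17.
Combined cut positions: 17, 132.
Circular molecule, 2 cuts → 2 fragments:
  18–132 → 115 bp
  133–240 then 1–17 → 108 + 17 = 125 bp
Sorted largest to smallest: 125, 115 bp.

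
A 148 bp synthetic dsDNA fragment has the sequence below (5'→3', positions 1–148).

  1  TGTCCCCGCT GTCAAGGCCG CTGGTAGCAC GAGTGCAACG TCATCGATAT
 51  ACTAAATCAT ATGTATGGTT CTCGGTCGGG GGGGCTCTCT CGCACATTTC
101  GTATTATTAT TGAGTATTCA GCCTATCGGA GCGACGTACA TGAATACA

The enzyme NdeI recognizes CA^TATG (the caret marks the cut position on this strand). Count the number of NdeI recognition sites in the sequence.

CATATG occurs starting at position 58.
NdeI cuts at 1 site.

1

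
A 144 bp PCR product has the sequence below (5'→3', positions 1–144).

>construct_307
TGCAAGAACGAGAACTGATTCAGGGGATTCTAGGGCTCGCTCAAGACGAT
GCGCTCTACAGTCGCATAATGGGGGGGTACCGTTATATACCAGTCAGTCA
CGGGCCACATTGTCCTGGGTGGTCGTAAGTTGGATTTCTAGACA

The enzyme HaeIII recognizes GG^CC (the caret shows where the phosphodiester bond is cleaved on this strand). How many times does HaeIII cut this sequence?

1

GGCC occurs starting at position 103.
HaeIII cuts at 1 site.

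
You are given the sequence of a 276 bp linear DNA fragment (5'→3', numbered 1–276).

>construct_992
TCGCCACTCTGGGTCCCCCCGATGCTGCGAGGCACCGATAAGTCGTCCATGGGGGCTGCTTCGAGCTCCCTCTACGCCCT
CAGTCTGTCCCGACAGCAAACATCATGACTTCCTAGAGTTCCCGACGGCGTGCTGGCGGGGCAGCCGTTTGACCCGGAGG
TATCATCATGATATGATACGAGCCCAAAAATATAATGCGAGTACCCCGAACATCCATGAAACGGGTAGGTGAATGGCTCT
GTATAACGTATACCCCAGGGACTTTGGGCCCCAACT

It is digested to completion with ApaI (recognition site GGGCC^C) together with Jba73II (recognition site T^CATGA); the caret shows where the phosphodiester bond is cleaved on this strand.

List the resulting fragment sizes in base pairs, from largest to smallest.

The ApaI site (GGGCCC) starts at position 266.
ApaI cuts after base 5 of each site (before the last base), so after position 270.
Jba73II sites (TCATGA) start at positions 103, 166.
Jba73II cuts after the first base of each site, so after positions 103, 166.
Combined cut positions: 103, 166, 270.
Linear molecule, 3 cuts → 4 fragments:
  1–103 → 103 bp
  104–166 → 63 bp
  167–270 → 104 bp
  271–276 → 6 bp
Sorted largest to smallest: 104, 103, 63, 6 bp.

104, 103, 63, 6 bp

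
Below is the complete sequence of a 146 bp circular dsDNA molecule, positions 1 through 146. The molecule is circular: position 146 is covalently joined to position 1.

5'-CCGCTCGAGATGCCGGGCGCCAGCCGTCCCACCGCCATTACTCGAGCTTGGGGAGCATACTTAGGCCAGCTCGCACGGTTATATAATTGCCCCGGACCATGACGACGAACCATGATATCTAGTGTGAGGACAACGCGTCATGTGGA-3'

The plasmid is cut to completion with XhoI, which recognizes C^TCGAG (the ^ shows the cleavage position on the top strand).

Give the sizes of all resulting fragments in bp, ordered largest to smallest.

109, 37 bp

XhoI sites (CTCGAG) start at positions 4, 41.
XhoI cuts after the first base of each site, so after positions 4, 41.
Circular molecule, 2 cuts → 2 fragments:
  5–41 → 37 bp
  42–146 then 1–4 → 105 + 4 = 109 bp
Sorted largest to smallest: 109, 37 bp.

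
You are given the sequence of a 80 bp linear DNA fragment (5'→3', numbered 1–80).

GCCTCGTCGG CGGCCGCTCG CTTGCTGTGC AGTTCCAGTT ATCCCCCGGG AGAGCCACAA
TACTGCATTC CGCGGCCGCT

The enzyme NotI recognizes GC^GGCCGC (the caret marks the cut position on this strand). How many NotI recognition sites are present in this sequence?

GCGGCCGC occurs starting at positions 10, 72.
NotI cuts at 2 sites.

2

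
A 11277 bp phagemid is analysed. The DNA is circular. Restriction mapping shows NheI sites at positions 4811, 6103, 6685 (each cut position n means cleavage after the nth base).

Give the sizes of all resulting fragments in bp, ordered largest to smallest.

Circular molecule, 3 cuts → 3 fragments:
  6103 − 4811 = 1292 bp
  6685 − 6103 = 582 bp
  wrap: 11277 − 6685 + 4811 = 9403 bp
Sorted largest to smallest: 9403, 1292, 582 bp.

9403, 1292, 582 bp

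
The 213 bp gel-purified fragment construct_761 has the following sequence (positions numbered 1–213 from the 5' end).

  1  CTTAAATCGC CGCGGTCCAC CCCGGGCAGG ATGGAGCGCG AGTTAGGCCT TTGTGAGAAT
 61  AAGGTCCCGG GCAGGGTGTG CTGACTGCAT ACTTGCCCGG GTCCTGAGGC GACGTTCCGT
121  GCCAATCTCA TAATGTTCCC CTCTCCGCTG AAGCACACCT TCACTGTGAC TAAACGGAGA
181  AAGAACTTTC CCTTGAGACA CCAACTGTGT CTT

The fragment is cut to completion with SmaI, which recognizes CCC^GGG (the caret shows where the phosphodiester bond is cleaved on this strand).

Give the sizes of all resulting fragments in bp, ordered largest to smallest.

SmaI sites (CCCGGG) start at positions 21, 66, 96.
SmaI cuts after base 3 of each site, so after positions 23, 68, 98.
Linear molecule, 3 cuts → 4 fragments:
  1–23 → 23 bp
  24–68 → 45 bp
  69–98 → 30 bp
  99–213 → 115 bp
Sorted largest to smallest: 115, 45, 30, 23 bp.

115, 45, 30, 23 bp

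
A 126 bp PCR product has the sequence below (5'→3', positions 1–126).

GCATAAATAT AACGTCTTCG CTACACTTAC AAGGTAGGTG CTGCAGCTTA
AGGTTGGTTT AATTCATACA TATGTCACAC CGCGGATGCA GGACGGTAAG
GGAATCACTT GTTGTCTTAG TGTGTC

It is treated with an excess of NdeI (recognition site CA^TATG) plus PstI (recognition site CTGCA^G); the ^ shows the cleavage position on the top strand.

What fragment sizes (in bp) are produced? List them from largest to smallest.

56, 45, 25 bp

The NdeI site (CATATG) starts at position 69.
NdeI cuts after base 2 of each site, so after position 70.
The PstI site (CTGCAG) starts at position 41.
PstI cuts after base 5 of each site (before the last base), so after position 45.
Combined cut positions: 45, 70.
Linear molecule, 2 cuts → 3 fragments:
  1–45 → 45 bp
  46–70 → 25 bp
  71–126 → 56 bp
Sorted largest to smallest: 56, 45, 25 bp.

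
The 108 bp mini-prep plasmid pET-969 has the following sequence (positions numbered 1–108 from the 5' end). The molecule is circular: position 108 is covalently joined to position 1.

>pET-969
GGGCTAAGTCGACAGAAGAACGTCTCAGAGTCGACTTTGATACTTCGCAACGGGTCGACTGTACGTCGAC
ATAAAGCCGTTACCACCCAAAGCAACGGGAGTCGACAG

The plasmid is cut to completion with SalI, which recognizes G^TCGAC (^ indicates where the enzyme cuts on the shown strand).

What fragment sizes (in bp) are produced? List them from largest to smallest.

36, 24, 22, 15, 11 bp

SalI sites (GTCGAC) start at positions 8, 30, 54, 65, 101.
SalI cuts after the first base of each site, so after positions 8, 30, 54, 65, 101.
Circular molecule, 5 cuts → 5 fragments:
  9–30 → 22 bp
  31–54 → 24 bp
  55–65 → 11 bp
  66–101 → 36 bp
  102–108 then 1–8 → 7 + 8 = 15 bp
Sorted largest to smallest: 36, 24, 22, 15, 11 bp.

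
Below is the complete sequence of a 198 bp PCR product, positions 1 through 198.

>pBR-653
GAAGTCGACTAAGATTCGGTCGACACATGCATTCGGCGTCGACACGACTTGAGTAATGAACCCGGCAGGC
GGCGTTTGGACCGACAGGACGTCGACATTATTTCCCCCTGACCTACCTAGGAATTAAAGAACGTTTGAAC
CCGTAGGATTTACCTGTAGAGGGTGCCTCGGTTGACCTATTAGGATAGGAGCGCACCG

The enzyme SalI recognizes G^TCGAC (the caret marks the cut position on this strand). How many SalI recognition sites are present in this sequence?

GTCGAC occurs starting at positions 4, 19, 38, 91.
SalI cuts at 4 sites.

4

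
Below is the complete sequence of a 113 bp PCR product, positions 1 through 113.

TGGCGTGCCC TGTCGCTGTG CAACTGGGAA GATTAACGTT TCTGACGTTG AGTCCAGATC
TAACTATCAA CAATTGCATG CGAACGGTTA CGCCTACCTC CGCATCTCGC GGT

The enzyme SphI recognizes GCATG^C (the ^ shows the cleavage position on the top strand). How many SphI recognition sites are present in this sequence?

GCATGC occurs starting at position 76.
SphI cuts at 1 site.

1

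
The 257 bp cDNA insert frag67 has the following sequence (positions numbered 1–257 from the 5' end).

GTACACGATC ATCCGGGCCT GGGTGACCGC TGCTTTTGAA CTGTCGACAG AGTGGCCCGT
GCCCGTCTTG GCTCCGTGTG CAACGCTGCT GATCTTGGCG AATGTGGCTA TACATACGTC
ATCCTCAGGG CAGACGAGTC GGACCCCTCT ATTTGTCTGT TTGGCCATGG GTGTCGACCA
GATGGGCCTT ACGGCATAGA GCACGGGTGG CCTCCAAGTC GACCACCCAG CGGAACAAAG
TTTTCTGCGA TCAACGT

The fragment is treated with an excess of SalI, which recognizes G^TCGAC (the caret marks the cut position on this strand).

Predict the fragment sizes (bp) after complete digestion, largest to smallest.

SalI sites (GTCGAC) start at positions 43, 173, 218.
SalI cuts after the first base of each site, so after positions 43, 173, 218.
Linear molecule, 3 cuts → 4 fragments:
  1–43 → 43 bp
  44–173 → 130 bp
  174–218 → 45 bp
  219–257 → 39 bp
Sorted largest to smallest: 130, 45, 43, 39 bp.

130, 45, 43, 39 bp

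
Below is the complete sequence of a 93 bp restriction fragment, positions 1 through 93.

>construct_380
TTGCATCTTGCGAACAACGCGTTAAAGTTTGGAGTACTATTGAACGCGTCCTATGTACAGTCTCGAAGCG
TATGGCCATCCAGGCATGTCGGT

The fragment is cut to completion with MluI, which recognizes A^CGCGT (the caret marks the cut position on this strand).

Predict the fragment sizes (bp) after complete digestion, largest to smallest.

MluI sites (ACGCGT) start at positions 17, 44.
MluI cuts after the first base of each site, so after positions 17, 44.
Linear molecule, 2 cuts → 3 fragments:
  1–17 → 17 bp
  18–44 → 27 bp
  45–93 → 49 bp
Sorted largest to smallest: 49, 27, 17 bp.

49, 27, 17 bp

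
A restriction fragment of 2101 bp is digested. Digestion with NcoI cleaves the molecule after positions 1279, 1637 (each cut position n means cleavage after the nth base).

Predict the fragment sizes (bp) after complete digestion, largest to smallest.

1279, 464, 358 bp

Linear molecule, 2 cuts → 3 fragments:
  1279 − 0 = 1279 bp
  1637 − 1279 = 358 bp
  2101 − 1637 = 464 bp
Sorted largest to smallest: 1279, 464, 358 bp.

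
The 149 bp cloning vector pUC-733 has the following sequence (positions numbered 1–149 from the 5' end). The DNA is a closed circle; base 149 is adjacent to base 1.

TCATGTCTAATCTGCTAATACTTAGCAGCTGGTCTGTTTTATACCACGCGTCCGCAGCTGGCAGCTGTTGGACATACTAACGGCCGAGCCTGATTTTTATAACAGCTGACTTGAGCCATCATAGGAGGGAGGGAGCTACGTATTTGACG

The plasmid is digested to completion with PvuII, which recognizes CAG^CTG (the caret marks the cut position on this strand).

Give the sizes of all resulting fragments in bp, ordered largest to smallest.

PvuII sites (CAGCTG) start at positions 26, 55, 62, 103.
PvuII cuts after base 3 of each site, so after positions 28, 57, 64, 105.
Circular molecule, 4 cuts → 4 fragments:
  29–57 → 29 bp
  58–64 → 7 bp
  65–105 → 41 bp
  106–149 then 1–28 → 44 + 28 = 72 bp
Sorted largest to smallest: 72, 41, 29, 7 bp.

72, 41, 29, 7 bp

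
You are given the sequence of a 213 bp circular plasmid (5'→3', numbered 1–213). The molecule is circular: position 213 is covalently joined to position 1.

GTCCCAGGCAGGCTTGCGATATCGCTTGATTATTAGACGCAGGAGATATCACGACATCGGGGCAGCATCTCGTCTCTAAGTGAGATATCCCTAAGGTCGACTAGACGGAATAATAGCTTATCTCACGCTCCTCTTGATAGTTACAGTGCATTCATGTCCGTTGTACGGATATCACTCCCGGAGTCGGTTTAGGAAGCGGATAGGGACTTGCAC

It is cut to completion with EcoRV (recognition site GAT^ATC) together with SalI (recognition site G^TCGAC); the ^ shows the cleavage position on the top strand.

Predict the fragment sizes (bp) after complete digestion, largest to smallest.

EcoRV sites (GATATC) start at positions 18, 45, 84, 168.
EcoRV cuts after base 3 of each site, so after positions 20, 47, 86, 170.
The SalI site (GTCGAC) starts at position 96.
SalI cuts after the first base of each site, so after position 96.
Combined cut positions: 20, 47, 86, 96, 170.
Circular molecule, 5 cuts → 5 fragments:
  21–47 → 27 bp
  48–86 → 39 bp
  87–96 → 10 bp
  97–170 → 74 bp
  171–213 then 1–20 → 43 + 20 = 63 bp
Sorted largest to smallest: 74, 63, 39, 27, 10 bp.

74, 63, 39, 27, 10 bp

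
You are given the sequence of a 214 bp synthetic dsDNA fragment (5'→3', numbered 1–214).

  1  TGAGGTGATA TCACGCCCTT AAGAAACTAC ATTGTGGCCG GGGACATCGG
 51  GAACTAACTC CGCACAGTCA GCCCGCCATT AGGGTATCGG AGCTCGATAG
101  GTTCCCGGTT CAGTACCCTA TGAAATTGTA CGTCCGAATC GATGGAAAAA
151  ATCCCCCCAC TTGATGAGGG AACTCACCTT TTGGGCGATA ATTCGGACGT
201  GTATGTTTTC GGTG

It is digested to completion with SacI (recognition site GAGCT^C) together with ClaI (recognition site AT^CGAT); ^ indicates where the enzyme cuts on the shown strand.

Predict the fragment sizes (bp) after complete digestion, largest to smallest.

The SacI site (GAGCTC) starts at position 90.
SacI cuts after base 5 of each site (before the last base), so after position 94.
The ClaI site (ATCGAT) starts at position 138.
ClaI cuts after base 2 of each site, so after position 139.
Combined cut positions: 94, 139.
Linear molecule, 2 cuts → 3 fragments:
  1–94 → 94 bp
  95–139 → 45 bp
  140–214 → 75 bp
Sorted largest to smallest: 94, 75, 45 bp.

94, 75, 45 bp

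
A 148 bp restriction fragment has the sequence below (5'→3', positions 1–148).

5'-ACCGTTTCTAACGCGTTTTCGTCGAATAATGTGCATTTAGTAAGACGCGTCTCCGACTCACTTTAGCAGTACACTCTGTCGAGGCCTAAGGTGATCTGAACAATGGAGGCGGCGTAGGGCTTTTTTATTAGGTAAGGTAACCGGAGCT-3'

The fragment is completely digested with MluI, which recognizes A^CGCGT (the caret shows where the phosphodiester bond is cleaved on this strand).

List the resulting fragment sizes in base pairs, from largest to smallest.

103, 34, 11 bp

MluI sites (ACGCGT) start at positions 11, 45.
MluI cuts after the first base of each site, so after positions 11, 45.
Linear molecule, 2 cuts → 3 fragments:
  1–11 → 11 bp
  12–45 → 34 bp
  46–148 → 103 bp
Sorted largest to smallest: 103, 34, 11 bp.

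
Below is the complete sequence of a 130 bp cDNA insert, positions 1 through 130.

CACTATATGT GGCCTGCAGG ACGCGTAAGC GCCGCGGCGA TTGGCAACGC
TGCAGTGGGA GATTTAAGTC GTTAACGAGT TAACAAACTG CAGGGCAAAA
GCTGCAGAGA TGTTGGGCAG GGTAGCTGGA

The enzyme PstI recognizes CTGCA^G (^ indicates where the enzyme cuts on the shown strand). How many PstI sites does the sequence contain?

CTGCAG occurs starting at positions 14, 50, 88, 102.
PstI cuts at 4 sites.

4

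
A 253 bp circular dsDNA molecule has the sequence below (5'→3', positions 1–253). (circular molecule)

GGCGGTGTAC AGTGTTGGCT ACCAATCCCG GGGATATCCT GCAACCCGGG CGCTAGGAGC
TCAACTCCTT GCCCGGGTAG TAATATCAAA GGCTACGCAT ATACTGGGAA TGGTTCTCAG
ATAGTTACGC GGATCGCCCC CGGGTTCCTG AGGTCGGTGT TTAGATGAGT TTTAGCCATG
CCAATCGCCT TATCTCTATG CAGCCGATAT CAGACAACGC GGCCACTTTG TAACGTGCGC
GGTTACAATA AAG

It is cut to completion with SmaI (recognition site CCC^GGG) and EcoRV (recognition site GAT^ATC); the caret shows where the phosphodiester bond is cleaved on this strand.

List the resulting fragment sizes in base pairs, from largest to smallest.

SmaI sites (CCCGGG) start at positions 27, 45, 72, 139.
SmaI cuts after base 3 of each site, so after positions 29, 47, 74, 141.
EcoRV sites (GATATC) start at positions 33, 206.
EcoRV cuts after base 3 of each site, so after positions 35, 208.
Combined cut positions: 29, 35, 47, 74, 141, 208.
Circular molecule, 6 cuts → 6 fragments:
  30–35 → 6 bp
  36–47 → 12 bp
  48–74 → 27 bp
  75–141 → 67 bp
  142–208 → 67 bp
  209–253 then 1–29 → 45 + 29 = 74 bp
Sorted largest to smallest: 74, 67, 67, 27, 12, 6 bp.

74, 67, 67, 27, 12, 6 bp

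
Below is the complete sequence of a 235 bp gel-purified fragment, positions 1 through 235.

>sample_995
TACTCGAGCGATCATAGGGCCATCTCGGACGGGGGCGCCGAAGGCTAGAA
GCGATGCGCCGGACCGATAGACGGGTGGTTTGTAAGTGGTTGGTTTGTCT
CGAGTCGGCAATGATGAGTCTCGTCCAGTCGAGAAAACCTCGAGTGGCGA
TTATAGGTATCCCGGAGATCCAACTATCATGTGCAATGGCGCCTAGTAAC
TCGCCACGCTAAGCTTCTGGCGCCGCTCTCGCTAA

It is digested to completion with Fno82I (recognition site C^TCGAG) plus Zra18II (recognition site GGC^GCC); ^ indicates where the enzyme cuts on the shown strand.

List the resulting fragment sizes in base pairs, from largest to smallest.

Fno82I sites (CTCGAG) start at positions 3, 99, 139.
Fno82I cuts after the first base of each site, so after positions 3, 99, 139.
Zra18II sites (GGCGCC) start at positions 34, 188, 219.
Zra18II cuts after base 3 of each site, so after positions 36, 190, 221.
Combined cut positions: 3, 36, 99, 139, 190, 221.
Linear molecule, 6 cuts → 7 fragments:
  1–3 → 3 bp
  4–36 → 33 bp
  37–99 → 63 bp
  100–139 → 40 bp
  140–190 → 51 bp
  191–221 → 31 bp
  222–235 → 14 bp
Sorted largest to smallest: 63, 51, 40, 33, 31, 14, 3 bp.

63, 51, 40, 33, 31, 14, 3 bp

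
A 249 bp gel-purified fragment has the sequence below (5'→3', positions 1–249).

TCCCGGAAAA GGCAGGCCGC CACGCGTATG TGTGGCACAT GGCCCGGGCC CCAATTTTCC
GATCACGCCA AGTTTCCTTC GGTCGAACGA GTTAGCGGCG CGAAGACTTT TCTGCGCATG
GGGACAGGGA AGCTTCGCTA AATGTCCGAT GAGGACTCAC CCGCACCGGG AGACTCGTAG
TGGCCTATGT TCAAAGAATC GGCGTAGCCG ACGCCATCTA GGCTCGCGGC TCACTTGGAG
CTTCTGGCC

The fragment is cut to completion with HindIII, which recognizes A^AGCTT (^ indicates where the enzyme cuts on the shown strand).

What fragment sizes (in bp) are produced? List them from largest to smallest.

The HindIII site (AAGCTT) starts at position 130.
HindIII cuts after the first base of each site, so after position 130.
Linear molecule, 1 cut → 2 fragments:
  1–130 → 130 bp
  131–249 → 119 bp
Sorted largest to smallest: 130, 119 bp.

130, 119 bp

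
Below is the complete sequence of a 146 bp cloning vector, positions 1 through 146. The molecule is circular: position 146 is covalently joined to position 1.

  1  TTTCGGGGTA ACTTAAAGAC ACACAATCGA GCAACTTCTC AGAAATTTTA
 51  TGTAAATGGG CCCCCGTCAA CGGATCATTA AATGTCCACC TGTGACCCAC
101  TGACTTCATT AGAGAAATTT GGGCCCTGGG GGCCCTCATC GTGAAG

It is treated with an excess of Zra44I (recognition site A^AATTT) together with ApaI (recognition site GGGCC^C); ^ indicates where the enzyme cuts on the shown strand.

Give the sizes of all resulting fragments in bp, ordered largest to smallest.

55, 53, 19, 10, 9 bp

Zra44I sites (AAATTT) start at positions 43, 115.
Zra44I cuts after the first base of each site, so after positions 43, 115.
ApaI sites (GGGCCC) start at positions 58, 121, 130.
ApaI cuts after base 5 of each site (before the last base), so after positions 62, 125, 134.
Combined cut positions: 43, 62, 115, 125, 134.
Circular molecule, 5 cuts → 5 fragments:
  44–62 → 19 bp
  63–115 → 53 bp
  116–125 → 10 bp
  126–134 → 9 bp
  135–146 then 1–43 → 12 + 43 = 55 bp
Sorted largest to smallest: 55, 53, 19, 10, 9 bp.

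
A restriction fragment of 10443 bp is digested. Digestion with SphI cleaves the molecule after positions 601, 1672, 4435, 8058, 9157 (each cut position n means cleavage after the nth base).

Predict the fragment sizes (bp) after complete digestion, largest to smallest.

3623, 2763, 1286, 1099, 1071, 601 bp

Linear molecule, 5 cuts → 6 fragments:
  601 − 0 = 601 bp
  1672 − 601 = 1071 bp
  4435 − 1672 = 2763 bp
  8058 − 4435 = 3623 bp
  9157 − 8058 = 1099 bp
  10443 − 9157 = 1286 bp
Sorted largest to smallest: 3623, 2763, 1286, 1099, 1071, 601 bp.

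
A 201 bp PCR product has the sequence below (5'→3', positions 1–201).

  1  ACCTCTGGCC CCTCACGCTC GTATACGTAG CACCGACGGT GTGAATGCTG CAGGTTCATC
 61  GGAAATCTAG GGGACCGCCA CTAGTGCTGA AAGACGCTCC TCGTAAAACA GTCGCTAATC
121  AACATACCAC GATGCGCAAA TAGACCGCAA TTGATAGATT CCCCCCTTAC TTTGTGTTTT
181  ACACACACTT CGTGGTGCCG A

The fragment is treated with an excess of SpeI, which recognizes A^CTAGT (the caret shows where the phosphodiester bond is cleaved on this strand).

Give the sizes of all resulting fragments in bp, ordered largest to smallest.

The SpeI site (ACTAGT) starts at position 80.
SpeI cuts after the first base of each site, so after position 80.
Linear molecule, 1 cut → 2 fragments:
  1–80 → 80 bp
  81–201 → 121 bp
Sorted largest to smallest: 121, 80 bp.

121, 80 bp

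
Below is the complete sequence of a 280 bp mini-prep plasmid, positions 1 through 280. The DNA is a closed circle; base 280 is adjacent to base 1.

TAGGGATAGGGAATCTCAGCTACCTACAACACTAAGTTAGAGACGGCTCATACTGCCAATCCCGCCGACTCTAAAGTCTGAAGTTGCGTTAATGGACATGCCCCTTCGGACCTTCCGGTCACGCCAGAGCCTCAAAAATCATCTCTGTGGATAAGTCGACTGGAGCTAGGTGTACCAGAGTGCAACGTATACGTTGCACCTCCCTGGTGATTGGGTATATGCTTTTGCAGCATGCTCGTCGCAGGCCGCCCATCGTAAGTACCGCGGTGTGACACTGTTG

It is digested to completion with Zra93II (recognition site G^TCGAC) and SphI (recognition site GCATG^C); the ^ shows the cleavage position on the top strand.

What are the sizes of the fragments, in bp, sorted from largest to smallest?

The Zra93II site (GTCGAC) starts at position 155.
Zra93II cuts after the first base of each site, so after position 155.
The SphI site (GCATGC) starts at position 230.
SphI cuts after base 5 of each site (before the last base), so after position 234.
Combined cut positions: 155, 234.
Circular molecule, 2 cuts → 2 fragments:
  156–234 → 79 bp
  235–280 then 1–155 → 46 + 155 = 201 bp
Sorted largest to smallest: 201, 79 bp.

201, 79 bp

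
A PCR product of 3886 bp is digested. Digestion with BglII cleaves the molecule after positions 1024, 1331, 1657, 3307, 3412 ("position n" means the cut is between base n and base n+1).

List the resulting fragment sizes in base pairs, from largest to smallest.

1650, 1024, 474, 326, 307, 105 bp

Linear molecule, 5 cuts → 6 fragments:
  1024 − 0 = 1024 bp
  1331 − 1024 = 307 bp
  1657 − 1331 = 326 bp
  3307 − 1657 = 1650 bp
  3412 − 3307 = 105 bp
  3886 − 3412 = 474 bp
Sorted largest to smallest: 1650, 1024, 474, 326, 307, 105 bp.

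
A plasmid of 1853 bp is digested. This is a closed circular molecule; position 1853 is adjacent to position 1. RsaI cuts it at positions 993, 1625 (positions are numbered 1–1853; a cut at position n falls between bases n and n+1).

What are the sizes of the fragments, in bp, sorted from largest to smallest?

Circular molecule, 2 cuts → 2 fragments:
  1625 − 993 = 632 bp
  wrap: 1853 − 1625 + 993 = 1221 bp
Sorted largest to smallest: 1221, 632 bp.

1221, 632 bp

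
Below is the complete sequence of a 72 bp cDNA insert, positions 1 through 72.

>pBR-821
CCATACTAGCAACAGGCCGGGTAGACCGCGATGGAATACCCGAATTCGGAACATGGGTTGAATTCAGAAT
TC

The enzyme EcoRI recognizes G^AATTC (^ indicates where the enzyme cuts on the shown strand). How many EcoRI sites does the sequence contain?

3

GAATTC occurs starting at positions 42, 60, 67.
EcoRI cuts at 3 sites.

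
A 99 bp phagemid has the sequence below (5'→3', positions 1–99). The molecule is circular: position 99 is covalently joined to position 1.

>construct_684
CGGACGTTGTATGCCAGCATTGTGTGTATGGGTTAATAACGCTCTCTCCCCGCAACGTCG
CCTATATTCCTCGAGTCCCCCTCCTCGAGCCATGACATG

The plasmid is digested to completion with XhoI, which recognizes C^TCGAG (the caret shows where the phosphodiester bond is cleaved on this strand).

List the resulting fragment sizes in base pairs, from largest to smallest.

85, 14 bp

XhoI sites (CTCGAG) start at positions 70, 84.
XhoI cuts after the first base of each site, so after positions 70, 84.
Circular molecule, 2 cuts → 2 fragments:
  71–84 → 14 bp
  85–99 then 1–70 → 15 + 70 = 85 bp
Sorted largest to smallest: 85, 14 bp.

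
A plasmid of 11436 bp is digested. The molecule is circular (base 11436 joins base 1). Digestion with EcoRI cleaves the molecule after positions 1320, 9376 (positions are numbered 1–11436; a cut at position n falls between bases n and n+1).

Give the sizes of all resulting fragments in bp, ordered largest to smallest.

Circular molecule, 2 cuts → 2 fragments:
  9376 − 1320 = 8056 bp
  wrap: 11436 − 9376 + 1320 = 3380 bp
Sorted largest to smallest: 8056, 3380 bp.

8056, 3380 bp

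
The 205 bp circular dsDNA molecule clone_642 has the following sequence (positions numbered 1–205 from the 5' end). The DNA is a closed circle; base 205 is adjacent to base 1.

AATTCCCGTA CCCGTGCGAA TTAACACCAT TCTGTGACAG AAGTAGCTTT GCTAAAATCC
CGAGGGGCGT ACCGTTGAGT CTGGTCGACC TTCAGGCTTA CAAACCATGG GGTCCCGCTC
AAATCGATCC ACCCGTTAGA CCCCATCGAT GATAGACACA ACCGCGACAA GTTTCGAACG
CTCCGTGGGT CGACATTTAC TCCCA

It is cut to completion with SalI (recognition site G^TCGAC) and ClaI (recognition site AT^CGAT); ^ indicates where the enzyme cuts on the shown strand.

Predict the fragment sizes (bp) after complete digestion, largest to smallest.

100, 43, 40, 22 bp

SalI sites (GTCGAC) start at positions 84, 189.
SalI cuts after the first base of each site, so after positions 84, 189.
ClaI sites (ATCGAT) start at positions 123, 145.
ClaI cuts after base 2 of each site, so after positions 124, 146.
Combined cut positions: 84, 124, 146, 189.
Circular molecule, 4 cuts → 4 fragments:
  85–124 → 40 bp
  125–146 → 22 bp
  147–189 → 43 bp
  190–205 then 1–84 → 16 + 84 = 100 bp
Sorted largest to smallest: 100, 43, 40, 22 bp.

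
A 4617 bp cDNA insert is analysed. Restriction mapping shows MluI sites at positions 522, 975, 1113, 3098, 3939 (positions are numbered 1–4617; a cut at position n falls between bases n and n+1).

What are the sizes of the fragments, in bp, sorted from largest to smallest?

1985, 841, 678, 522, 453, 138 bp

Linear molecule, 5 cuts → 6 fragments:
  522 − 0 = 522 bp
  975 − 522 = 453 bp
  1113 − 975 = 138 bp
  3098 − 1113 = 1985 bp
  3939 − 3098 = 841 bp
  4617 − 3939 = 678 bp
Sorted largest to smallest: 1985, 841, 678, 522, 453, 138 bp.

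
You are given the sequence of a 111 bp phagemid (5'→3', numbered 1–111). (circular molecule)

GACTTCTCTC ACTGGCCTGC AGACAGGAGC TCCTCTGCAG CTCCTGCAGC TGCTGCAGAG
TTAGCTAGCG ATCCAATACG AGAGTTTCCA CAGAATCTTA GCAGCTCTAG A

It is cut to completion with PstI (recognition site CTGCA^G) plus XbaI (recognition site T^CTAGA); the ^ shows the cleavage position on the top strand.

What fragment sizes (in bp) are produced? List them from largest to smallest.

PstI sites (CTGCAG) start at positions 17, 35, 44, 53.
PstI cuts after base 5 of each site (before the last base), so after positions 21, 39, 48, 57.
The XbaI site (TCTAGA) starts at position 106.
XbaI cuts after the first base of each site, so after position 106.
Combined cut positions: 21, 39, 48, 57, 106.
Circular molecule, 5 cuts → 5 fragments:
  22–39 → 18 bp
  40–48 → 9 bp
  49–57 → 9 bp
  58–106 → 49 bp
  107–111 then 1–21 → 5 + 21 = 26 bp
Sorted largest to smallest: 49, 26, 18, 9, 9 bp.

49, 26, 18, 9, 9 bp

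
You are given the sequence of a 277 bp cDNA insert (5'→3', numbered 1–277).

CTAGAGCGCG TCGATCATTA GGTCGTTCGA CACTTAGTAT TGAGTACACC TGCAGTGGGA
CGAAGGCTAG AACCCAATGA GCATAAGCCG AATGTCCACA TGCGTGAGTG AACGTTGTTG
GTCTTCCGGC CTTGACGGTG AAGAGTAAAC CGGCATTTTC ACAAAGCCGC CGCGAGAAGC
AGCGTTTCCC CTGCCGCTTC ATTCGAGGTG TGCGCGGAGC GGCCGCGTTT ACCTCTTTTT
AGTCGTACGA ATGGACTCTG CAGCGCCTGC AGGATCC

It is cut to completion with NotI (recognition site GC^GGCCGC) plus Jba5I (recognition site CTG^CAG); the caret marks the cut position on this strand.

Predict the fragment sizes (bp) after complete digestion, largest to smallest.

The NotI site (GCGGCCGC) starts at position 219.
NotI cuts after base 2 of each site, so after position 220.
Jba5I sites (CTGCAG) start at positions 50, 258, 267.
Jba5I cuts after base 3 of each site, so after positions 52, 260, 269.
Combined cut positions: 52, 220, 260, 269.
Linear molecule, 4 cuts → 5 fragments:
  1–52 → 52 bp
  53–220 → 168 bp
  221–260 → 40 bp
  261–269 → 9 bp
  270–277 → 8 bp
Sorted largest to smallest: 168, 52, 40, 9, 8 bp.

168, 52, 40, 9, 8 bp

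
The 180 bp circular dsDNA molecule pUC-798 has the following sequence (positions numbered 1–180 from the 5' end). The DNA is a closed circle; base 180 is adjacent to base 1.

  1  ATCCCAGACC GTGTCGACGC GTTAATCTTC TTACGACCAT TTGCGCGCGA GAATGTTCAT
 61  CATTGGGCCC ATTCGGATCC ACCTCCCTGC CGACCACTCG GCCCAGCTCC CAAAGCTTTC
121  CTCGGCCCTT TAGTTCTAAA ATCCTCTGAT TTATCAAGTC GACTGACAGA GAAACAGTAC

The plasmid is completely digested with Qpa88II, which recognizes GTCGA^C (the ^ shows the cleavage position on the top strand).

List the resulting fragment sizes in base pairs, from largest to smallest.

Qpa88II sites (GTCGAC) start at positions 13, 158.
Qpa88II cuts after base 5 of each site (before the last base), so after positions 17, 162.
Circular molecule, 2 cuts → 2 fragments:
  18–162 → 145 bp
  163–180 then 1–17 → 18 + 17 = 35 bp
Sorted largest to smallest: 145, 35 bp.

145, 35 bp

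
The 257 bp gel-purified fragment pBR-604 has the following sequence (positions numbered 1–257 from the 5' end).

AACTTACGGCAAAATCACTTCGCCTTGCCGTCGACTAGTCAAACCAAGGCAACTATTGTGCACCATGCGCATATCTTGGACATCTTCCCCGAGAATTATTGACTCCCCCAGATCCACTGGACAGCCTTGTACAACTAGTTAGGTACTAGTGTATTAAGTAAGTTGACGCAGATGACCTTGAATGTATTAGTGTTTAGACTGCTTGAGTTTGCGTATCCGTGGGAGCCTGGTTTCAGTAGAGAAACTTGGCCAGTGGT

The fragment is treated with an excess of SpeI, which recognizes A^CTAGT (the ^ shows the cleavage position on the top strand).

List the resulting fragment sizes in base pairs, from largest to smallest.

SpeI sites (ACTAGT) start at positions 34, 134, 145.
SpeI cuts after the first base of each site, so after positions 34, 134, 145.
Linear molecule, 3 cuts → 4 fragments:
  1–34 → 34 bp
  35–134 → 100 bp
  135–145 → 11 bp
  146–257 → 112 bp
Sorted largest to smallest: 112, 100, 34, 11 bp.

112, 100, 34, 11 bp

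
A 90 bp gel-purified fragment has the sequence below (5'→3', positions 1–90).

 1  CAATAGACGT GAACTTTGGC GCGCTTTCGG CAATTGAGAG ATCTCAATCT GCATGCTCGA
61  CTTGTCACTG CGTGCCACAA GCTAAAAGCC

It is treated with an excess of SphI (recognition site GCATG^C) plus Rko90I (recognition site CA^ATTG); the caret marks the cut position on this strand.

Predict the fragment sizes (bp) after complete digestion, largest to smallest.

35, 32, 23 bp

The SphI site (GCATGC) starts at position 51.
SphI cuts after base 5 of each site (before the last base), so after position 55.
The Rko90I site (CAATTG) starts at position 31.
Rko90I cuts after base 2 of each site, so after position 32.
Combined cut positions: 32, 55.
Linear molecule, 2 cuts → 3 fragments:
  1–32 → 32 bp
  33–55 → 23 bp
  56–90 → 35 bp
Sorted largest to smallest: 35, 32, 23 bp.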